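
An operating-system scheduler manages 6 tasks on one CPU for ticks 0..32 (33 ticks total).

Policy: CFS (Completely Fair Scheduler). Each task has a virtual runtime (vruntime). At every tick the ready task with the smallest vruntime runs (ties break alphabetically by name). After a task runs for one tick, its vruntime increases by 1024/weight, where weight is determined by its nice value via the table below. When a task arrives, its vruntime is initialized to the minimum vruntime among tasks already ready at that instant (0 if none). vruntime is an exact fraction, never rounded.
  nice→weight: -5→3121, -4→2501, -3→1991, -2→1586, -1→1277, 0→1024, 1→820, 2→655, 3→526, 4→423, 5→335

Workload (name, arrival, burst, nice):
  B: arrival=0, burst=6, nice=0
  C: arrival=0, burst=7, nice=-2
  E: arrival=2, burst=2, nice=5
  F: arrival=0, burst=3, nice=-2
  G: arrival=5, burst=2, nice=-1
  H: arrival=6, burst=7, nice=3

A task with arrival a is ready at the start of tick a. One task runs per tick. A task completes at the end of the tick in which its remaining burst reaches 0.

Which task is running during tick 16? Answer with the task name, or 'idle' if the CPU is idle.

t=0: vr[B=0 C=0 F=0] → run B
t=1: vr[B=1 C=0 F=0] → run C
t=2: vr[B=1 C=512/793 E=0 F=0] → run E
t=3: vr[B=1 C=512/793 E=1024/335 F=0] → run F
t=4: vr[B=1 C=512/793 E=1024/335 F=512/793] → run C
t=5: vr[B=1 C=1024/793 E=1024/335 F=512/793 G=512/793] → run F
t=6: vr[B=1 C=1024/793 E=1024/335 F=1024/793 G=512/793 H=512/793] → run G
t=7: vr[B=1 C=1024/793 E=1024/335 F=1024/793 G=1465856/1012661 H=512/793] → run H
t=8: vr[B=1 C=1024/793 E=1024/335 F=1024/793 G=1465856/1012661 H=540672/208559] → run B
t=9: vr[B=2 C=1024/793 E=1024/335 F=1024/793 G=1465856/1012661 H=540672/208559] → run C
t=10: vr[B=2 C=1536/793 E=1024/335 F=1024/793 G=1465856/1012661 H=540672/208559] → run F
t=11: vr[B=2 C=1536/793 E=1024/335 G=1465856/1012661 H=540672/208559] → run G
t=12: vr[B=2 C=1536/793 E=1024/335 H=540672/208559] → run C
t=13: vr[B=2 C=2048/793 E=1024/335 H=540672/208559] → run B
t=14: vr[B=3 C=2048/793 E=1024/335 H=540672/208559] → run C
t=15: vr[B=3 C=2560/793 E=1024/335 H=540672/208559] → run H
t=16: vr[B=3 C=2560/793 E=1024/335 H=946688/208559] → run B
t=17: vr[B=4 C=2560/793 E=1024/335 H=946688/208559] → run E
t=18: vr[B=4 C=2560/793 H=946688/208559] → run C
t=19: vr[B=4 C=3072/793 H=946688/208559] → run C
t=20: vr[B=4 H=946688/208559] → run B
t=21: vr[B=5 H=946688/208559] → run H
t=22: vr[B=5 H=1352704/208559] → run B
t=23: vr[H=1352704/208559] → run H
t=24: vr[H=1758720/208559] → run H
t=25: vr[H=2164736/208559] → run H
t=26: vr[H=2570752/208559] → run H
t=27: (idle)
t=28: (idle)
t=29: (idle)
t=30: (idle)
t=31: (idle)
t=32: (idle)

running at tick 16 = B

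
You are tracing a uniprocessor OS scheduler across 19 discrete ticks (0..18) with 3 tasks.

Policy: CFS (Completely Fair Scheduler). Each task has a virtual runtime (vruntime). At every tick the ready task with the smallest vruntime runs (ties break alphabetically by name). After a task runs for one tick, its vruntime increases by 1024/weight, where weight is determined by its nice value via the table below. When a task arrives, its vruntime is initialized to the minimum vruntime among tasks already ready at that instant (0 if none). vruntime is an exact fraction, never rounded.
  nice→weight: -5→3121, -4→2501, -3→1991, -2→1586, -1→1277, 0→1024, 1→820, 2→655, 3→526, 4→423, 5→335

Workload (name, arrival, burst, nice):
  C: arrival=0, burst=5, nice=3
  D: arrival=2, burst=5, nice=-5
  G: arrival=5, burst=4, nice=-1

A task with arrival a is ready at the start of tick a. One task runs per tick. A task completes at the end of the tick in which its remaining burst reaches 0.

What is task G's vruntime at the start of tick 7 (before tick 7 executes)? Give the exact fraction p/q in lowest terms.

vruntime(G, start of tick 7) = 5609515008/1048190971

t=0: vr[C=0] → run C
t=1: vr[C=512/263] → run C
t=2: vr[C=1024/263 D=1024/263] → run C
t=3: vr[C=1536/263 D=1024/263] → run D
t=4: vr[C=1536/263 D=3465216/820823] → run D
t=5: vr[C=1536/263 D=3734528/820823 G=3734528/820823] → run D
t=6: vr[C=1536/263 D=4003840/820823 G=3734528/820823] → run G
t=7: vr[C=1536/263 D=4003840/820823 G=5609515008/1048190971] → run D
t=8: vr[C=1536/263 D=4273152/820823 G=5609515008/1048190971] → run D
t=9: vr[C=1536/263 G=5609515008/1048190971] → run G
t=10: vr[C=1536/263 G=6450037760/1048190971] → run C
t=11: vr[C=2048/263 G=6450037760/1048190971] → run G
t=12: vr[C=2048/263 G=7290560512/1048190971] → run G
t=13: vr[C=2048/263] → run C
t=14: (idle)
t=15: (idle)
t=16: (idle)
t=17: (idle)
t=18: (idle)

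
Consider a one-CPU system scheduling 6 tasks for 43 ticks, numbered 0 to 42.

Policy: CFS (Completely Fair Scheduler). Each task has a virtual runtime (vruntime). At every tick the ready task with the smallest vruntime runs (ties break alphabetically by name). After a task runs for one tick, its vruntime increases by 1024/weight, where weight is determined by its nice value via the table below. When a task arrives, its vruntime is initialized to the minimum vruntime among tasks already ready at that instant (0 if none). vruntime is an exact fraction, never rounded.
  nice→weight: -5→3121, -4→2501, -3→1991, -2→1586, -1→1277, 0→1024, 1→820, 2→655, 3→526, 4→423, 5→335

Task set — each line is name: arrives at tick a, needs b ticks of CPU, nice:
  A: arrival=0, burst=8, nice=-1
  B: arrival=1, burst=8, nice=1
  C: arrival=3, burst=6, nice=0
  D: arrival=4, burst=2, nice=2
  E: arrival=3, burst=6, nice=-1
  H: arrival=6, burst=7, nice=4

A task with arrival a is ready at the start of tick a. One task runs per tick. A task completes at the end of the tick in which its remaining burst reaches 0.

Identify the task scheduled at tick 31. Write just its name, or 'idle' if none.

t=0: vr[A=0] → run A
t=1: vr[A=1024/1277 B=1024/1277] → run A
t=2: vr[A=2048/1277 B=1024/1277] → run B
t=3: vr[A=2048/1277 B=536832/261785 C=2048/1277 E=2048/1277] → run A
t=4: vr[A=3072/1277 B=536832/261785 C=2048/1277 D=2048/1277 E=2048/1277] → run C
t=5: vr[A=3072/1277 B=536832/261785 C=3325/1277 D=2048/1277 E=2048/1277] → run D
t=6: vr[A=3072/1277 B=536832/261785 C=3325/1277 D=2649088/836435 E=2048/1277 H=2048/1277] → run E
t=7: vr[A=3072/1277 B=536832/261785 C=3325/1277 D=2649088/836435 E=3072/1277 H=2048/1277] → run H
t=8: vr[A=3072/1277 B=536832/261785 C=3325/1277 D=2649088/836435 E=3072/1277 H=2173952/540171] → run B
t=9: vr[A=3072/1277 B=863744/261785 C=3325/1277 D=2649088/836435 E=3072/1277 H=2173952/540171] → run A
t=10: vr[A=4096/1277 B=863744/261785 C=3325/1277 D=2649088/836435 E=3072/1277 H=2173952/540171] → run E
t=11: vr[A=4096/1277 B=863744/261785 C=3325/1277 D=2649088/836435 E=4096/1277 H=2173952/540171] → run C
t=12: vr[A=4096/1277 B=863744/261785 C=4602/1277 D=2649088/836435 E=4096/1277 H=2173952/540171] → run D
t=13: vr[A=4096/1277 B=863744/261785 C=4602/1277 E=4096/1277 H=2173952/540171] → run A
t=14: vr[A=5120/1277 B=863744/261785 C=4602/1277 E=4096/1277 H=2173952/540171] → run E
t=15: vr[A=5120/1277 B=863744/261785 C=4602/1277 E=5120/1277 H=2173952/540171] → run B
t=16: vr[A=5120/1277 B=1190656/261785 C=4602/1277 E=5120/1277 H=2173952/540171] → run C
t=17: vr[A=5120/1277 B=1190656/261785 C=5879/1277 E=5120/1277 H=2173952/540171] → run A
t=18: vr[A=6144/1277 B=1190656/261785 C=5879/1277 E=5120/1277 H=2173952/540171] → run E
t=19: vr[A=6144/1277 B=1190656/261785 C=5879/1277 E=6144/1277 H=2173952/540171] → run H
t=20: vr[A=6144/1277 B=1190656/261785 C=5879/1277 E=6144/1277 H=3481600/540171] → run B
t=21: vr[A=6144/1277 B=1517568/261785 C=5879/1277 E=6144/1277 H=3481600/540171] → run C
t=22: vr[A=6144/1277 B=1517568/261785 C=7156/1277 E=6144/1277 H=3481600/540171] → run A
t=23: vr[A=7168/1277 B=1517568/261785 C=7156/1277 E=6144/1277 H=3481600/540171] → run E
t=24: vr[A=7168/1277 B=1517568/261785 C=7156/1277 E=7168/1277 H=3481600/540171] → run C
t=25: vr[A=7168/1277 B=1517568/261785 C=8433/1277 E=7168/1277 H=3481600/540171] → run A
t=26: vr[B=1517568/261785 C=8433/1277 E=7168/1277 H=3481600/540171] → run E
t=27: vr[B=1517568/261785 C=8433/1277 H=3481600/540171] → run B
t=28: vr[B=368896/52357 C=8433/1277 H=3481600/540171] → run H
t=29: vr[B=368896/52357 C=8433/1277 H=1596416/180057] → run C
t=30: vr[B=368896/52357 H=1596416/180057] → run B
t=31: vr[B=2171392/261785 H=1596416/180057] → run B
t=32: vr[B=2498304/261785 H=1596416/180057] → run H
t=33: vr[B=2498304/261785 H=6096896/540171] → run B
t=34: vr[H=6096896/540171] → run H
t=35: vr[H=7404544/540171] → run H
t=36: vr[H=2904064/180057] → run H
t=37: (idle)
t=38: (idle)
t=39: (idle)
t=40: (idle)
t=41: (idle)
t=42: (idle)

running at tick 31 = B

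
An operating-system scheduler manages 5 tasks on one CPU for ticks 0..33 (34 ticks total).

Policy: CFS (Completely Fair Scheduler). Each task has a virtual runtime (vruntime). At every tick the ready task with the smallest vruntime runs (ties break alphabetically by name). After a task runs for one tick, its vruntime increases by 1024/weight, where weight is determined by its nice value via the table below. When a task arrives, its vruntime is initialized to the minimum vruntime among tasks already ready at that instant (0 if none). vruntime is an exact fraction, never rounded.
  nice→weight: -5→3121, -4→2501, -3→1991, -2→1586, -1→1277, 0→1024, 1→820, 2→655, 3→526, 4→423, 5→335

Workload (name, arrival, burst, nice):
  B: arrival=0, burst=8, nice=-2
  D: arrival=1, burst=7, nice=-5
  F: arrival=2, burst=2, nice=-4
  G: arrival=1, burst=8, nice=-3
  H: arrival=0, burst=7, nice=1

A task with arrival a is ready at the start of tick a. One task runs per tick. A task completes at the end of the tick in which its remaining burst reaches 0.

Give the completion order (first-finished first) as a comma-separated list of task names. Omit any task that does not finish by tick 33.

t=0: vr[B=0 H=0] → run B
t=1: vr[B=512/793 D=0 G=0 H=0] → run D
t=2: vr[B=512/793 D=1024/3121 F=0 G=0 H=0] → run F
t=3: vr[B=512/793 D=1024/3121 F=1024/2501 G=0 H=0] → run G
t=4: vr[B=512/793 D=1024/3121 F=1024/2501 G=1024/1991 H=0] → run H
t=5: vr[B=512/793 D=1024/3121 F=1024/2501 G=1024/1991 H=256/205] → run D
t=6: vr[B=512/793 D=2048/3121 F=1024/2501 G=1024/1991 H=256/205] → run F
t=7: vr[B=512/793 D=2048/3121 G=1024/1991 H=256/205] → run G
t=8: vr[B=512/793 D=2048/3121 G=2048/1991 H=256/205] → run B
t=9: vr[B=1024/793 D=2048/3121 G=2048/1991 H=256/205] → run D
t=10: vr[B=1024/793 D=3072/3121 G=2048/1991 H=256/205] → run D
t=11: vr[B=1024/793 D=4096/3121 G=2048/1991 H=256/205] → run G
t=12: vr[B=1024/793 D=4096/3121 G=3072/1991 H=256/205] → run H
t=13: vr[B=1024/793 D=4096/3121 G=3072/1991 H=512/205] → run B
t=14: vr[B=1536/793 D=4096/3121 G=3072/1991 H=512/205] → run D
t=15: vr[B=1536/793 D=5120/3121 G=3072/1991 H=512/205] → run G
t=16: vr[B=1536/793 D=5120/3121 G=4096/1991 H=512/205] → run D
t=17: vr[B=1536/793 D=6144/3121 G=4096/1991 H=512/205] → run B
t=18: vr[B=2048/793 D=6144/3121 G=4096/1991 H=512/205] → run D
t=19: vr[B=2048/793 G=4096/1991 H=512/205] → run G
t=20: vr[B=2048/793 G=5120/1991 H=512/205] → run H
t=21: vr[B=2048/793 G=5120/1991 H=768/205] → run G
t=22: vr[B=2048/793 G=6144/1991 H=768/205] → run B
t=23: vr[B=2560/793 G=6144/1991 H=768/205] → run G
t=24: vr[B=2560/793 G=7168/1991 H=768/205] → run B
t=25: vr[B=3072/793 G=7168/1991 H=768/205] → run G
t=26: vr[B=3072/793 H=768/205] → run H
t=27: vr[B=3072/793 H=1024/205] → run B
t=28: vr[B=3584/793 H=1024/205] → run B
t=29: vr[H=1024/205] → run H
t=30: vr[H=256/41] → run H
t=31: vr[H=1536/205] → run H
t=32: (idle)
t=33: (idle)

completion order = F, D, G, B, H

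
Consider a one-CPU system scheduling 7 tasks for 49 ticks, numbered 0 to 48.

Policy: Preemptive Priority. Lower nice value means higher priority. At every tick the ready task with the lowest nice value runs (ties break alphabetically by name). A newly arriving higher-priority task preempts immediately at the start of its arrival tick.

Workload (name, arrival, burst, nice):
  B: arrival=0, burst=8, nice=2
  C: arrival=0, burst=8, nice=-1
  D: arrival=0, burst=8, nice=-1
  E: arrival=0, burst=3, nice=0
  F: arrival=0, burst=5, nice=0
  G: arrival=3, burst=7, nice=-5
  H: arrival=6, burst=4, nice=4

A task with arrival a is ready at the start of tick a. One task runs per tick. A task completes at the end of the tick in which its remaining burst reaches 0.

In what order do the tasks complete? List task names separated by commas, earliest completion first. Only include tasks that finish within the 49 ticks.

completion order = G, C, D, E, F, B, H

t=0: ready={B,C,D,E,F} → run C
t=1: ready={B,C,D,E,F} → run C
t=2: ready={B,C,D,E,F} → run C
t=3: ready={B,C,D,E,F,G} → run G
t=4: ready={B,C,D,E,F,G} → run G
t=5: ready={B,C,D,E,F,G} → run G
t=6: ready={B,C,D,E,F,G,H} → run G
t=7: ready={B,C,D,E,F,G,H} → run G
t=8: ready={B,C,D,E,F,G,H} → run G
t=9: ready={B,C,D,E,F,G,H} → run G
t=10: ready={B,C,D,E,F,H} → run C
t=11: ready={B,C,D,E,F,H} → run C
t=12: ready={B,C,D,E,F,H} → run C
t=13: ready={B,C,D,E,F,H} → run C
t=14: ready={B,C,D,E,F,H} → run C
t=15: ready={B,D,E,F,H} → run D
t=16: ready={B,D,E,F,H} → run D
t=17: ready={B,D,E,F,H} → run D
t=18: ready={B,D,E,F,H} → run D
t=19: ready={B,D,E,F,H} → run D
t=20: ready={B,D,E,F,H} → run D
t=21: ready={B,D,E,F,H} → run D
t=22: ready={B,D,E,F,H} → run D
t=23: ready={B,E,F,H} → run E
t=24: ready={B,E,F,H} → run E
t=25: ready={B,E,F,H} → run E
t=26: ready={B,F,H} → run F
t=27: ready={B,F,H} → run F
t=28: ready={B,F,H} → run F
t=29: ready={B,F,H} → run F
t=30: ready={B,F,H} → run F
t=31: ready={B,H} → run B
t=32: ready={B,H} → run B
t=33: ready={B,H} → run B
t=34: ready={B,H} → run B
t=35: ready={B,H} → run B
t=36: ready={B,H} → run B
t=37: ready={B,H} → run B
t=38: ready={B,H} → run B
t=39: ready={H} → run H
t=40: ready={H} → run H
t=41: ready={H} → run H
t=42: ready={H} → run H
t=43: (idle)
t=44: (idle)
t=45: (idle)
t=46: (idle)
t=47: (idle)
t=48: (idle)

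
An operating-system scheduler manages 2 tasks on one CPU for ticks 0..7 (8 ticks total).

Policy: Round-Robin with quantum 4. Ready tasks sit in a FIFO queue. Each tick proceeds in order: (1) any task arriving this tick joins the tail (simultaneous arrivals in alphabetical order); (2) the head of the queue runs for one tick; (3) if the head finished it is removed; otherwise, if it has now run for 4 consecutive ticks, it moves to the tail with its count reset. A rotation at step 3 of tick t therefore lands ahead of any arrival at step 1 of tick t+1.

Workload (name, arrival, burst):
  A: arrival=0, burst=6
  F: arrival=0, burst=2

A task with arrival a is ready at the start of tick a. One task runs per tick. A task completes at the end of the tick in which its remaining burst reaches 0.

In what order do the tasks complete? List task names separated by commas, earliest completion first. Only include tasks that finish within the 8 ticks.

t=0: queue=[A,F] q_used=0 → run A
t=1: queue=[A,F] q_used=1 → run A
t=2: queue=[A,F] q_used=2 → run A
t=3: queue=[A,F] q_used=3 → run A
t=4: queue=[F,A] q_used=0 → run F
t=5: queue=[F,A] q_used=1 → run F
t=6: queue=[A] q_used=0 → run A
t=7: queue=[A] q_used=1 → run A

completion order = F, A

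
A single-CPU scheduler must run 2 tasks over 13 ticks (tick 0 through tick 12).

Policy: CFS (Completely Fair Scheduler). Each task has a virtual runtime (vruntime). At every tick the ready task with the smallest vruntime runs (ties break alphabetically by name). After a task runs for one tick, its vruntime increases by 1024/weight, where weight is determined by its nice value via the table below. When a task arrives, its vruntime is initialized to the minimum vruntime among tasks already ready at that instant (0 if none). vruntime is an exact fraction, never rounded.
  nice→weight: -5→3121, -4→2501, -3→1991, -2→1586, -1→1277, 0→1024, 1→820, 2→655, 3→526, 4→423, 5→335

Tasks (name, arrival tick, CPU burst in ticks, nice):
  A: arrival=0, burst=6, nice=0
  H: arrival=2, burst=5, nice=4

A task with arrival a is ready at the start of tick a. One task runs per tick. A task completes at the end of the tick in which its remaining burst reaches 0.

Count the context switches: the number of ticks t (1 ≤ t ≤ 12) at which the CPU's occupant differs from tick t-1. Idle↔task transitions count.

context switches = 6

t=0: vr[A=0] → run A
t=1: vr[A=1] → run A
t=2: vr[A=2 H=2] → run A
t=3: vr[A=3 H=2] → run H
t=4: vr[A=3 H=1870/423] → run A
t=5: vr[A=4 H=1870/423] → run A
t=6: vr[A=5 H=1870/423] → run H
t=7: vr[A=5 H=2894/423] → run A
t=8: vr[H=2894/423] → run H
t=9: vr[H=1306/141] → run H
t=10: vr[H=4942/423] → run H
t=11: (idle)
t=12: (idle)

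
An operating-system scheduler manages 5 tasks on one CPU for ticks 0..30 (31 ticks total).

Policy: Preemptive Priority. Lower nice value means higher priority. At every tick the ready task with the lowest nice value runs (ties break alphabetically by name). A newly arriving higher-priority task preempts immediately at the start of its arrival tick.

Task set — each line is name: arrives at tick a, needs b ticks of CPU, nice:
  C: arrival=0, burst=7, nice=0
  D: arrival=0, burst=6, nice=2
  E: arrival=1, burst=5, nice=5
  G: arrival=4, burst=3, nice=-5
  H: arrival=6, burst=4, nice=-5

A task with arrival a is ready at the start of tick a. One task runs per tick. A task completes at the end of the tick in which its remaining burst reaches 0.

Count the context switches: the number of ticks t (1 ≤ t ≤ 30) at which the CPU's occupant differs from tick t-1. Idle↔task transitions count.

t=0: ready={C,D} → run C
t=1: ready={C,D,E} → run C
t=2: ready={C,D,E} → run C
t=3: ready={C,D,E} → run C
t=4: ready={C,D,E,G} → run G
t=5: ready={C,D,E,G} → run G
t=6: ready={C,D,E,G,H} → run G
t=7: ready={C,D,E,H} → run H
t=8: ready={C,D,E,H} → run H
t=9: ready={C,D,E,H} → run H
t=10: ready={C,D,E,H} → run H
t=11: ready={C,D,E} → run C
t=12: ready={C,D,E} → run C
t=13: ready={C,D,E} → run C
t=14: ready={D,E} → run D
t=15: ready={D,E} → run D
t=16: ready={D,E} → run D
t=17: ready={D,E} → run D
t=18: ready={D,E} → run D
t=19: ready={D,E} → run D
t=20: ready={E} → run E
t=21: ready={E} → run E
t=22: ready={E} → run E
t=23: ready={E} → run E
t=24: ready={E} → run E
t=25: (idle)
t=26: (idle)
t=27: (idle)
t=28: (idle)
t=29: (idle)
t=30: (idle)

context switches = 6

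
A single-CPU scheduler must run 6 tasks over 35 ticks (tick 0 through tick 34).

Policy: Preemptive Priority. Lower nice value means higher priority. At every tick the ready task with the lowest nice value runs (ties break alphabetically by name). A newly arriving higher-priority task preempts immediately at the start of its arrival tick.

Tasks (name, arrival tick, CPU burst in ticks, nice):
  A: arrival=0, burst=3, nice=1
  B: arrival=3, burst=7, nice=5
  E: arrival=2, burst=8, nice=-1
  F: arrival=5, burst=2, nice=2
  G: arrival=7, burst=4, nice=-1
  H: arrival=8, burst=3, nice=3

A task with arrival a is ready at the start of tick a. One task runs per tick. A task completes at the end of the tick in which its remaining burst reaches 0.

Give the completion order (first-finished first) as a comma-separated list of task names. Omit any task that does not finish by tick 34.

t=0: ready={A} → run A
t=1: ready={A} → run A
t=2: ready={A,E} → run E
t=3: ready={A,B,E} → run E
t=4: ready={A,B,E} → run E
t=5: ready={A,B,E,F} → run E
t=6: ready={A,B,E,F} → run E
t=7: ready={A,B,E,F,G} → run E
t=8: ready={A,B,E,F,G,H} → run E
t=9: ready={A,B,E,F,G,H} → run E
t=10: ready={A,B,F,G,H} → run G
t=11: ready={A,B,F,G,H} → run G
t=12: ready={A,B,F,G,H} → run G
t=13: ready={A,B,F,G,H} → run G
t=14: ready={A,B,F,H} → run A
t=15: ready={B,F,H} → run F
t=16: ready={B,F,H} → run F
t=17: ready={B,H} → run H
t=18: ready={B,H} → run H
t=19: ready={B,H} → run H
t=20: ready={B} → run B
t=21: ready={B} → run B
t=22: ready={B} → run B
t=23: ready={B} → run B
t=24: ready={B} → run B
t=25: ready={B} → run B
t=26: ready={B} → run B
t=27: (idle)
t=28: (idle)
t=29: (idle)
t=30: (idle)
t=31: (idle)
t=32: (idle)
t=33: (idle)
t=34: (idle)

completion order = E, G, A, F, H, B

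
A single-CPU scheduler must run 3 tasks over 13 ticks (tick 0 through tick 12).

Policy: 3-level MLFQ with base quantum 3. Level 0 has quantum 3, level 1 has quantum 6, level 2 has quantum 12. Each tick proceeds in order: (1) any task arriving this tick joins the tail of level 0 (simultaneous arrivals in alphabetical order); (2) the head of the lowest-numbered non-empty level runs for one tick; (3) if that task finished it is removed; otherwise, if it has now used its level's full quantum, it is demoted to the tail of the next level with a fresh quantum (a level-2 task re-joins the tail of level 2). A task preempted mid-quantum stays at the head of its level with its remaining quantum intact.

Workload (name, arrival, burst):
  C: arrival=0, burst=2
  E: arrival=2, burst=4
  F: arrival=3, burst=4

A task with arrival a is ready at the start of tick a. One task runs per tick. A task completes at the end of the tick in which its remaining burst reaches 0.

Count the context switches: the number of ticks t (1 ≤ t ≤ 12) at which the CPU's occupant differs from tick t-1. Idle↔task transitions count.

t=0: L0/L1/L2 = C/-/- → run C
t=1: L0/L1/L2 = C/-/- → run C
t=2: L0/L1/L2 = E/-/- → run E
t=3: L0/L1/L2 = EF/-/- → run E
t=4: L0/L1/L2 = EF/-/- → run E
t=5: L0/L1/L2 = F/E/- → run F
t=6: L0/L1/L2 = F/E/- → run F
t=7: L0/L1/L2 = F/E/- → run F
t=8: L0/L1/L2 = -/EF/- → run E
t=9: L0/L1/L2 = -/F/- → run F
t=10: (idle)
t=11: (idle)
t=12: (idle)

context switches = 5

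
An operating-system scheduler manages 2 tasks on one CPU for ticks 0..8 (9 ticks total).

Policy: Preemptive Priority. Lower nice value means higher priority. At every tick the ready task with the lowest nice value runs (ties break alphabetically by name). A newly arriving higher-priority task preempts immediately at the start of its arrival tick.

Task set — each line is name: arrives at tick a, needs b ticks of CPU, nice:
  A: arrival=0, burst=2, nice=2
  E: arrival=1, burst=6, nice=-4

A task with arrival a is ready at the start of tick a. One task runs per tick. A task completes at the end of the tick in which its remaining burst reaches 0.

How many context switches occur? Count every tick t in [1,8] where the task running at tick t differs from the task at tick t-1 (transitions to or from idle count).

t=0: ready={A} → run A
t=1: ready={A,E} → run E
t=2: ready={A,E} → run E
t=3: ready={A,E} → run E
t=4: ready={A,E} → run E
t=5: ready={A,E} → run E
t=6: ready={A,E} → run E
t=7: ready={A} → run A
t=8: (idle)

context switches = 3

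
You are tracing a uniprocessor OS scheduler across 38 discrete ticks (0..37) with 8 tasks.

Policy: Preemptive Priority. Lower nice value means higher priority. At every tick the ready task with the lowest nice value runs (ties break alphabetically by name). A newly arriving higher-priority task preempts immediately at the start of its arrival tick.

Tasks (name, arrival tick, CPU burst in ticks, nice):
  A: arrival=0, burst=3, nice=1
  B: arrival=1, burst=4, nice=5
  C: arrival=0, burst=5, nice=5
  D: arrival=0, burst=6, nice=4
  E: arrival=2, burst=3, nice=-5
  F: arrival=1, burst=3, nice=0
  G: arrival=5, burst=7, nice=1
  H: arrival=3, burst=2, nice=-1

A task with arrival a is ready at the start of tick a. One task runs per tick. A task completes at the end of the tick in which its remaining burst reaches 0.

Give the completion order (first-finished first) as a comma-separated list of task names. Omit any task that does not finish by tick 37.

t=0: ready={A,C,D} → run A
t=1: ready={A,B,C,D,F} → run F
t=2: ready={A,B,C,D,E,F} → run E
t=3: ready={A,B,C,D,E,F,H} → run E
t=4: ready={A,B,C,D,E,F,H} → run E
t=5: ready={A,B,C,D,F,G,H} → run H
t=6: ready={A,B,C,D,F,G,H} → run H
t=7: ready={A,B,C,D,F,G} → run F
t=8: ready={A,B,C,D,F,G} → run F
t=9: ready={A,B,C,D,G} → run A
t=10: ready={A,B,C,D,G} → run A
t=11: ready={B,C,D,G} → run G
t=12: ready={B,C,D,G} → run G
t=13: ready={B,C,D,G} → run G
t=14: ready={B,C,D,G} → run G
t=15: ready={B,C,D,G} → run G
t=16: ready={B,C,D,G} → run G
t=17: ready={B,C,D,G} → run G
t=18: ready={B,C,D} → run D
t=19: ready={B,C,D} → run D
t=20: ready={B,C,D} → run D
t=21: ready={B,C,D} → run D
t=22: ready={B,C,D} → run D
t=23: ready={B,C,D} → run D
t=24: ready={B,C} → run B
t=25: ready={B,C} → run B
t=26: ready={B,C} → run B
t=27: ready={B,C} → run B
t=28: ready={C} → run C
t=29: ready={C} → run C
t=30: ready={C} → run C
t=31: ready={C} → run C
t=32: ready={C} → run C
t=33: (idle)
t=34: (idle)
t=35: (idle)
t=36: (idle)
t=37: (idle)

completion order = E, H, F, A, G, D, B, C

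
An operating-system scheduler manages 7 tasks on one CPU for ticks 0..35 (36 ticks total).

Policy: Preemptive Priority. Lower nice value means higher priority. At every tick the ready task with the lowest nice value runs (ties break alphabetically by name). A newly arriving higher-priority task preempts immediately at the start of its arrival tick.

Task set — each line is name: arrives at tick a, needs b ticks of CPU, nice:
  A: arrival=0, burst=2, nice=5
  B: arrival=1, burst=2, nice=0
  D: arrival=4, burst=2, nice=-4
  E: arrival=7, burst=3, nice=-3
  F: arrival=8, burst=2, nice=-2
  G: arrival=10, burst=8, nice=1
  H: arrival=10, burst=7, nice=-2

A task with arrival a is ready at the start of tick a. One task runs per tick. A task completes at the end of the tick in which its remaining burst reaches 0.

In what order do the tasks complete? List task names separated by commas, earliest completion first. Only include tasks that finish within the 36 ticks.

t=0: ready={A} → run A
t=1: ready={A,B} → run B
t=2: ready={A,B} → run B
t=3: ready={A} → run A
t=4: ready={D} → run D
t=5: ready={D} → run D
t=6: (idle)
t=7: ready={E} → run E
t=8: ready={E,F} → run E
t=9: ready={E,F} → run E
t=10: ready={F,G,H} → run F
t=11: ready={F,G,H} → run F
t=12: ready={G,H} → run H
t=13: ready={G,H} → run H
t=14: ready={G,H} → run H
t=15: ready={G,H} → run H
t=16: ready={G,H} → run H
t=17: ready={G,H} → run H
t=18: ready={G,H} → run H
t=19: ready={G} → run G
t=20: ready={G} → run G
t=21: ready={G} → run G
t=22: ready={G} → run G
t=23: ready={G} → run G
t=24: ready={G} → run G
t=25: ready={G} → run G
t=26: ready={G} → run G
t=27: (idle)
t=28: (idle)
t=29: (idle)
t=30: (idle)
t=31: (idle)
t=32: (idle)
t=33: (idle)
t=34: (idle)
t=35: (idle)

completion order = B, A, D, E, F, H, G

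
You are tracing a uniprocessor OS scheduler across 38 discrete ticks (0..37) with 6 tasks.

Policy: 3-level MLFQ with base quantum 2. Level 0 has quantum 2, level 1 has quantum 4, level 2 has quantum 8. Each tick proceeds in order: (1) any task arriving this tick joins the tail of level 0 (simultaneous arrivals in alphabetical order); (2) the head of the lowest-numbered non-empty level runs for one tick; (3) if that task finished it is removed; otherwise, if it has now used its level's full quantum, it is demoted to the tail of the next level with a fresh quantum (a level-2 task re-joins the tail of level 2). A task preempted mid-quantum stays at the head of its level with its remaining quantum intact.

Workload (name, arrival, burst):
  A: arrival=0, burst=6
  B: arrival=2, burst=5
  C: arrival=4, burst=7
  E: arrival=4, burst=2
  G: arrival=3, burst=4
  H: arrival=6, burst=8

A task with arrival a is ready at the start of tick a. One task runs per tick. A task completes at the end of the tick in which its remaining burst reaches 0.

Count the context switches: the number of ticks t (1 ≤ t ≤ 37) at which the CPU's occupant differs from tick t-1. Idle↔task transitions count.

context switches = 13

t=0: L0/L1/L2 = A/-/- → run A
t=1: L0/L1/L2 = A/-/- → run A
t=2: L0/L1/L2 = B/A/- → run B
t=3: L0/L1/L2 = BG/A/- → run B
t=4: L0/L1/L2 = GCE/AB/- → run G
t=5: L0/L1/L2 = GCE/AB/- → run G
t=6: L0/L1/L2 = CEH/ABG/- → run C
t=7: L0/L1/L2 = CEH/ABG/- → run C
t=8: L0/L1/L2 = EH/ABGC/- → run E
t=9: L0/L1/L2 = EH/ABGC/- → run E
t=10: L0/L1/L2 = H/ABGC/- → run H
t=11: L0/L1/L2 = H/ABGC/- → run H
t=12: L0/L1/L2 = -/ABGCH/- → run A
t=13: L0/L1/L2 = -/ABGCH/- → run A
t=14: L0/L1/L2 = -/ABGCH/- → run A
t=15: L0/L1/L2 = -/ABGCH/- → run A
t=16: L0/L1/L2 = -/BGCH/- → run B
t=17: L0/L1/L2 = -/BGCH/- → run B
t=18: L0/L1/L2 = -/BGCH/- → run B
t=19: L0/L1/L2 = -/GCH/- → run G
t=20: L0/L1/L2 = -/GCH/- → run G
t=21: L0/L1/L2 = -/CH/- → run C
t=22: L0/L1/L2 = -/CH/- → run C
t=23: L0/L1/L2 = -/CH/- → run C
t=24: L0/L1/L2 = -/CH/- → run C
t=25: L0/L1/L2 = -/H/C → run H
t=26: L0/L1/L2 = -/H/C → run H
t=27: L0/L1/L2 = -/H/C → run H
t=28: L0/L1/L2 = -/H/C → run H
t=29: L0/L1/L2 = -/-/CH → run C
t=30: L0/L1/L2 = -/-/H → run H
t=31: L0/L1/L2 = -/-/H → run H
t=32: (idle)
t=33: (idle)
t=34: (idle)
t=35: (idle)
t=36: (idle)
t=37: (idle)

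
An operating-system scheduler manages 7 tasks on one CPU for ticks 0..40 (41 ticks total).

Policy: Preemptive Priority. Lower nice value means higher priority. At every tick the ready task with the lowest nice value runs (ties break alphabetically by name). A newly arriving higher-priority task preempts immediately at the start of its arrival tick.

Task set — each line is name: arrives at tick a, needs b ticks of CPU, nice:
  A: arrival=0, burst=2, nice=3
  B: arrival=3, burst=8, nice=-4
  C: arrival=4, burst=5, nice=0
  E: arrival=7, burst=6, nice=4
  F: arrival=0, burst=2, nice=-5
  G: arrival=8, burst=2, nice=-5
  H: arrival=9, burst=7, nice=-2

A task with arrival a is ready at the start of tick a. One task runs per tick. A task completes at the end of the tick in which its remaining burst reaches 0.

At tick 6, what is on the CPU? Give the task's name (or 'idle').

running at tick 6 = B

t=0: ready={A,F} → run F
t=1: ready={A,F} → run F
t=2: ready={A} → run A
t=3: ready={A,B} → run B
t=4: ready={A,B,C} → run B
t=5: ready={A,B,C} → run B
t=6: ready={A,B,C} → run B
t=7: ready={A,B,C,E} → run B
t=8: ready={A,B,C,E,G} → run G
t=9: ready={A,B,C,E,G,H} → run G
t=10: ready={A,B,C,E,H} → run B
t=11: ready={A,B,C,E,H} → run B
t=12: ready={A,B,C,E,H} → run B
t=13: ready={A,C,E,H} → run H
t=14: ready={A,C,E,H} → run H
t=15: ready={A,C,E,H} → run H
t=16: ready={A,C,E,H} → run H
t=17: ready={A,C,E,H} → run H
t=18: ready={A,C,E,H} → run H
t=19: ready={A,C,E,H} → run H
t=20: ready={A,C,E} → run C
t=21: ready={A,C,E} → run C
t=22: ready={A,C,E} → run C
t=23: ready={A,C,E} → run C
t=24: ready={A,C,E} → run C
t=25: ready={A,E} → run A
t=26: ready={E} → run E
t=27: ready={E} → run E
t=28: ready={E} → run E
t=29: ready={E} → run E
t=30: ready={E} → run E
t=31: ready={E} → run E
t=32: (idle)
t=33: (idle)
t=34: (idle)
t=35: (idle)
t=36: (idle)
t=37: (idle)
t=38: (idle)
t=39: (idle)
t=40: (idle)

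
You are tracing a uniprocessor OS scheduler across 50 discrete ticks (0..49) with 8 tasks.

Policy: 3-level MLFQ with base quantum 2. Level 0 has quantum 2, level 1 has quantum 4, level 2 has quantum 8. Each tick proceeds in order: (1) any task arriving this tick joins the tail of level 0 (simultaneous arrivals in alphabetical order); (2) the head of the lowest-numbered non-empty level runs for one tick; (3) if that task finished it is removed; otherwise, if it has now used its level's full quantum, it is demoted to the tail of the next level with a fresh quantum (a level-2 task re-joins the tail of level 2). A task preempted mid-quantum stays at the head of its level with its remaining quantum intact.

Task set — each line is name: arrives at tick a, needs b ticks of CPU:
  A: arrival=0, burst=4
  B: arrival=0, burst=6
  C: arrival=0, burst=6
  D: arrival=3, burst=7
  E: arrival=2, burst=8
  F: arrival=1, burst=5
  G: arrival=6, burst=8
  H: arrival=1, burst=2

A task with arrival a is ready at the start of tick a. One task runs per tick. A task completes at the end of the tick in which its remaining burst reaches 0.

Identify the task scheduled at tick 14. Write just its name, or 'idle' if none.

t=0: L0/L1/L2 = ABC/-/- → run A
t=1: L0/L1/L2 = ABCFH/-/- → run A
t=2: L0/L1/L2 = BCFHE/A/- → run B
t=3: L0/L1/L2 = BCFHED/A/- → run B
t=4: L0/L1/L2 = CFHED/AB/- → run C
t=5: L0/L1/L2 = CFHED/AB/- → run C
t=6: L0/L1/L2 = FHEDG/ABC/- → run F
t=7: L0/L1/L2 = FHEDG/ABC/- → run F
t=8: L0/L1/L2 = HEDG/ABCF/- → run H
t=9: L0/L1/L2 = HEDG/ABCF/- → run H
t=10: L0/L1/L2 = EDG/ABCF/- → run E
t=11: L0/L1/L2 = EDG/ABCF/- → run E
t=12: L0/L1/L2 = DG/ABCFE/- → run D
t=13: L0/L1/L2 = DG/ABCFE/- → run D
t=14: L0/L1/L2 = G/ABCFED/- → run G
t=15: L0/L1/L2 = G/ABCFED/- → run G
t=16: L0/L1/L2 = -/ABCFEDG/- → run A
t=17: L0/L1/L2 = -/ABCFEDG/- → run A
t=18: L0/L1/L2 = -/BCFEDG/- → run B
t=19: L0/L1/L2 = -/BCFEDG/- → run B
t=20: L0/L1/L2 = -/BCFEDG/- → run B
t=21: L0/L1/L2 = -/BCFEDG/- → run B
t=22: L0/L1/L2 = -/CFEDG/- → run C
t=23: L0/L1/L2 = -/CFEDG/- → run C
t=24: L0/L1/L2 = -/CFEDG/- → run C
t=25: L0/L1/L2 = -/CFEDG/- → run C
t=26: L0/L1/L2 = -/FEDG/- → run F
t=27: L0/L1/L2 = -/FEDG/- → run F
t=28: L0/L1/L2 = -/FEDG/- → run F
t=29: L0/L1/L2 = -/EDG/- → run E
t=30: L0/L1/L2 = -/EDG/- → run E
t=31: L0/L1/L2 = -/EDG/- → run E
t=32: L0/L1/L2 = -/EDG/- → run E
t=33: L0/L1/L2 = -/DG/E → run D
t=34: L0/L1/L2 = -/DG/E → run D
t=35: L0/L1/L2 = -/DG/E → run D
t=36: L0/L1/L2 = -/DG/E → run D
t=37: L0/L1/L2 = -/G/ED → run G
t=38: L0/L1/L2 = -/G/ED → run G
t=39: L0/L1/L2 = -/G/ED → run G
t=40: L0/L1/L2 = -/G/ED → run G
t=41: L0/L1/L2 = -/-/EDG → run E
t=42: L0/L1/L2 = -/-/EDG → run E
t=43: L0/L1/L2 = -/-/DG → run D
t=44: L0/L1/L2 = -/-/G → run G
t=45: L0/L1/L2 = -/-/G → run G
t=46: (idle)
t=47: (idle)
t=48: (idle)
t=49: (idle)

running at tick 14 = G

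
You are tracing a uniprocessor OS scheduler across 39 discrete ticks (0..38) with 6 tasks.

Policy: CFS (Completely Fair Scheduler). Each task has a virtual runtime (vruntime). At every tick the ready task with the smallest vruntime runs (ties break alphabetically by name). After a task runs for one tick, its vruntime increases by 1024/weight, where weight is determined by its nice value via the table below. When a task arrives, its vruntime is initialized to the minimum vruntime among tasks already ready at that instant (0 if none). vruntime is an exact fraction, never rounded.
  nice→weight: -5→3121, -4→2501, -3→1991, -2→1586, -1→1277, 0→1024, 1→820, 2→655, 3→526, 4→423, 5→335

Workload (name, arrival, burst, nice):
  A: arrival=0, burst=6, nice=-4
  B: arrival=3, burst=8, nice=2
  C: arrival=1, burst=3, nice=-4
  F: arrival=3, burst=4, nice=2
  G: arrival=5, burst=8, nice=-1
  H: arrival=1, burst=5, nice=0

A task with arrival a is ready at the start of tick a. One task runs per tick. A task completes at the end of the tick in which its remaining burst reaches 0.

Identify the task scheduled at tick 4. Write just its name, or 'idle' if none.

running at tick 4 = F

t=0: vr[A=0] → run A
t=1: vr[A=1024/2501 C=1024/2501 H=1024/2501] → run A
t=2: vr[A=2048/2501 C=1024/2501 H=1024/2501] → run C
t=3: vr[A=2048/2501 B=1024/2501 C=2048/2501 F=1024/2501 H=1024/2501] → run B
t=4: vr[A=2048/2501 B=3231744/1638155 C=2048/2501 F=1024/2501 H=1024/2501] → run F
t=5: vr[A=2048/2501 B=3231744/1638155 C=2048/2501 F=3231744/1638155 G=1024/2501 H=1024/2501] → run G
t=6: vr[A=2048/2501 B=3231744/1638155 C=2048/2501 F=3231744/1638155 G=3868672/3193777 H=1024/2501] → run H
t=7: vr[A=2048/2501 B=3231744/1638155 C=2048/2501 F=3231744/1638155 G=3868672/3193777 H=3525/2501] → run A
t=8: vr[A=3072/2501 B=3231744/1638155 C=2048/2501 F=3231744/1638155 G=3868672/3193777 H=3525/2501] → run C
t=9: vr[A=3072/2501 B=3231744/1638155 C=3072/2501 F=3231744/1638155 G=3868672/3193777 H=3525/2501] → run G
t=10: vr[A=3072/2501 B=3231744/1638155 C=3072/2501 F=3231744/1638155 G=6429696/3193777 H=3525/2501] → run A
t=11: vr[A=4096/2501 B=3231744/1638155 C=3072/2501 F=3231744/1638155 G=6429696/3193777 H=3525/2501] → run C
t=12: vr[A=4096/2501 B=3231744/1638155 F=3231744/1638155 G=6429696/3193777 H=3525/2501] → run H
t=13: vr[A=4096/2501 B=3231744/1638155 F=3231744/1638155 G=6429696/3193777 H=6026/2501] → run A
t=14: vr[A=5120/2501 B=3231744/1638155 F=3231744/1638155 G=6429696/3193777 H=6026/2501] → run B
t=15: vr[A=5120/2501 B=5792768/1638155 F=3231744/1638155 G=6429696/3193777 H=6026/2501] → run F
t=16: vr[A=5120/2501 B=5792768/1638155 F=5792768/1638155 G=6429696/3193777 H=6026/2501] → run G
t=17: vr[A=5120/2501 B=5792768/1638155 F=5792768/1638155 G=8990720/3193777 H=6026/2501] → run A
t=18: vr[B=5792768/1638155 F=5792768/1638155 G=8990720/3193777 H=6026/2501] → run H
t=19: vr[B=5792768/1638155 F=5792768/1638155 G=8990720/3193777 H=8527/2501] → run G
t=20: vr[B=5792768/1638155 F=5792768/1638155 G=11551744/3193777 H=8527/2501] → run H
t=21: vr[B=5792768/1638155 F=5792768/1638155 G=11551744/3193777 H=11028/2501] → run B
t=22: vr[B=8353792/1638155 F=5792768/1638155 G=11551744/3193777 H=11028/2501] → run F
t=23: vr[B=8353792/1638155 F=8353792/1638155 G=11551744/3193777 H=11028/2501] → run G
t=24: vr[B=8353792/1638155 F=8353792/1638155 G=14112768/3193777 H=11028/2501] → run H
t=25: vr[B=8353792/1638155 F=8353792/1638155 G=14112768/3193777] → run G
t=26: vr[B=8353792/1638155 F=8353792/1638155 G=16673792/3193777] → run B
t=27: vr[B=10914816/1638155 F=8353792/1638155 G=16673792/3193777] → run F
t=28: vr[B=10914816/1638155 G=16673792/3193777] → run G
t=29: vr[B=10914816/1638155 G=19234816/3193777] → run G
t=30: vr[B=10914816/1638155] → run B
t=31: vr[B=2695168/327631] → run B
t=32: vr[B=16036864/1638155] → run B
t=33: vr[B=18597888/1638155] → run B
t=34: (idle)
t=35: (idle)
t=36: (idle)
t=37: (idle)
t=38: (idle)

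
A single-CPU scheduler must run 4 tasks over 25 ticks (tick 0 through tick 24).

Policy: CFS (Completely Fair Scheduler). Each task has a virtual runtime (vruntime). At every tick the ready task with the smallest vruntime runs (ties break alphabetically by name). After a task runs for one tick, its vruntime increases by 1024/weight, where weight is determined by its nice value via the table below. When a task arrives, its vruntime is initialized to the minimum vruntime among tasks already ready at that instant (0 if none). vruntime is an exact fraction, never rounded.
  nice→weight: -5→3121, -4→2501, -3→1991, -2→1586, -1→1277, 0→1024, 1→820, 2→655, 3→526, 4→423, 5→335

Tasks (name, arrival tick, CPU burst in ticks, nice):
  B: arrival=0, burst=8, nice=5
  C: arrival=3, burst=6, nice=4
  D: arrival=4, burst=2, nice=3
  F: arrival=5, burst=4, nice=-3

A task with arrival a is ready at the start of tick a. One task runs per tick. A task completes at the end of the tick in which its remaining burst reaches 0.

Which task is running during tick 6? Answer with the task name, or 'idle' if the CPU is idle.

running at tick 6 = F

t=0: vr[B=0] → run B
t=1: vr[B=1024/335] → run B
t=2: vr[B=2048/335] → run B
t=3: vr[B=3072/335 C=3072/335] → run B
t=4: vr[B=4096/335 C=3072/335 D=3072/335] → run C
t=5: vr[B=4096/335 C=1642496/141705 D=3072/335 F=3072/335] → run D
t=6: vr[B=4096/335 C=1642496/141705 D=979456/88105 F=3072/335] → run F
t=7: vr[B=4096/335 C=1642496/141705 D=979456/88105 F=6459392/666985] → run F
t=8: vr[B=4096/335 C=1642496/141705 D=979456/88105 F=6802432/666985] → run F
t=9: vr[B=4096/335 C=1642496/141705 D=979456/88105 F=7145472/666985] → run F
t=10: vr[B=4096/335 C=1642496/141705 D=979456/88105] → run D
t=11: vr[B=4096/335 C=1642496/141705] → run C
t=12: vr[B=4096/335 C=1985536/141705] → run B
t=13: vr[B=1024/67 C=1985536/141705] → run C
t=14: vr[B=1024/67 C=776192/47235] → run B
t=15: vr[B=6144/335 C=776192/47235] → run C
t=16: vr[B=6144/335 C=2671616/141705] → run B
t=17: vr[B=7168/335 C=2671616/141705] → run C
t=18: vr[B=7168/335 C=3014656/141705] → run C
t=19: vr[B=7168/335] → run B
t=20: (idle)
t=21: (idle)
t=22: (idle)
t=23: (idle)
t=24: (idle)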